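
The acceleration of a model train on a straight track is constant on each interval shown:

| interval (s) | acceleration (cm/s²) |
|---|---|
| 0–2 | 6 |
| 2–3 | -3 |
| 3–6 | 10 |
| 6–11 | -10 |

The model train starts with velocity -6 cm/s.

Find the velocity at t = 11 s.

Δv equals the area under the a-t graph; then v = v₀ + Δv.
0–2 s: 6 × 2 = 12 cm/s
2–3 s: -3 × 1 = -3 cm/s
3–6 s: 10 × 3 = 30 cm/s
6–11 s: -10 × 5 = -50 cm/s
Δv = -11 cm/s, so v(11) = -6 + (-11) = -17 cm/s.

-17 cm/s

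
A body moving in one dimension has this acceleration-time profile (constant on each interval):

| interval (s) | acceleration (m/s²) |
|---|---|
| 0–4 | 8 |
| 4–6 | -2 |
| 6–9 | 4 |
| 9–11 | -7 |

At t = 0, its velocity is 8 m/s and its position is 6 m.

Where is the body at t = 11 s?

On each constant-a segment, Δv = aΔt and Δx = v₀Δt + ½aΔt²; chain segment to segment.
0–4 s: v starts 8 m/s; Δx = 8·4 + ½·8·4² = 96 m; v ends 40 m/s.
4–6 s: v starts 40 m/s; Δx = 40·2 + ½·-2·2² = 76 m; v ends 36 m/s.
6–9 s: v starts 36 m/s; Δx = 36·3 + ½·4·3² = 126 m; v ends 48 m/s.
9–11 s: v starts 48 m/s; Δx = 48·2 + ½·-7·2² = 82 m; v ends 34 m/s.
x(11) = 6 + Σ Δx = 386 m.

386 m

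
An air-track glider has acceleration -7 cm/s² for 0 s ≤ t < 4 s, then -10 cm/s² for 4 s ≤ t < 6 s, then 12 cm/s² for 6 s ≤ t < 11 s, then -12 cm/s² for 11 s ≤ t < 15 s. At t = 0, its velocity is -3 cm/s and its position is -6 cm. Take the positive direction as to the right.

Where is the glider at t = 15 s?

-321 cm

On each constant-a segment, Δv = aΔt and Δx = v₀Δt + ½aΔt²; chain segment to segment.
0–4 s: v starts -3 cm/s; Δx = -3·4 + ½·-7·4² = -68 cm; v ends -31 cm/s.
4–6 s: v starts -31 cm/s; Δx = -31·2 + ½·-10·2² = -82 cm; v ends -51 cm/s.
6–11 s: v starts -51 cm/s; Δx = -51·5 + ½·12·5² = -105 cm; v ends 9 cm/s.
11–15 s: v starts 9 cm/s; Δx = 9·4 + ½·-12·4² = -60 cm; v ends -39 cm/s.
x(15) = -6 + Σ Δx = -321 cm.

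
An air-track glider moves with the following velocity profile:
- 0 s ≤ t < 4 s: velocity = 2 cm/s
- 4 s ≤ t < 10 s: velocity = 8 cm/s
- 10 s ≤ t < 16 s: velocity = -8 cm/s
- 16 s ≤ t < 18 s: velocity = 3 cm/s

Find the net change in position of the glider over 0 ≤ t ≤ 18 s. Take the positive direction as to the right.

14 cm

Net displacement equals the area under the velocity-time graph (areas below the axis count negative).
0–4 s: 2 × 4 = 8 cm
4–10 s: 8 × 6 = 48 cm
10–16 s: -8 × 6 = -48 cm
16–18 s: 3 × 2 = 6 cm
Net displacement = 14 cm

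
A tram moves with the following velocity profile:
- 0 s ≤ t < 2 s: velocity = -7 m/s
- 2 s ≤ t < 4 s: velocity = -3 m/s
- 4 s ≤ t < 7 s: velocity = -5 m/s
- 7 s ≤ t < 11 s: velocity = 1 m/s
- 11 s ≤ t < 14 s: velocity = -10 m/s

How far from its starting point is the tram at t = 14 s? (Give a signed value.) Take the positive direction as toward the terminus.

Displacement is the signed area under the v-t curve.
0–2 s: -7 × 2 = -14 m
2–4 s: -3 × 2 = -6 m
4–7 s: -5 × 3 = -15 m
7–11 s: 1 × 4 = 4 m
11–14 s: -10 × 3 = -30 m
Net displacement = -61 m

-61 m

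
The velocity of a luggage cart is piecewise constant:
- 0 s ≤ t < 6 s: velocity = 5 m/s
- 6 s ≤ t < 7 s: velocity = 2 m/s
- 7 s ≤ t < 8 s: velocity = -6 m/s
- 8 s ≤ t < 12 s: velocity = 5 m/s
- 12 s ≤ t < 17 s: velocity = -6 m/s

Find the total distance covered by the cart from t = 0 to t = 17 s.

88 m

Total distance travelled is ∫|v| dt — sum the magnitudes of each area piece.
0–6 s: |5| × 6 = 30 m
6–7 s: |2| × 1 = 2 m
7–8 s: |-6| × 1 = 6 m
8–12 s: |5| × 4 = 20 m
12–17 s: |-6| × 5 = 30 m
Total distance = 88 m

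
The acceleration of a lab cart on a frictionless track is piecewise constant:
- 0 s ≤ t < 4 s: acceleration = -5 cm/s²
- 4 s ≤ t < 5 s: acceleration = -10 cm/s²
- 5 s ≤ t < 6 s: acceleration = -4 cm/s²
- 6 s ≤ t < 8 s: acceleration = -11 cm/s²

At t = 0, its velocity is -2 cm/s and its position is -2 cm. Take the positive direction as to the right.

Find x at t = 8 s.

-205 cm

On each constant-a segment, Δv = aΔt and Δx = v₀Δt + ½aΔt²; chain segment to segment.
0–4 s: v starts -2 cm/s; Δx = -2·4 + ½·-5·4² = -48 cm; v ends -22 cm/s.
4–5 s: v starts -22 cm/s; Δx = -22·1 + ½·-10·1² = -27 cm; v ends -32 cm/s.
5–6 s: v starts -32 cm/s; Δx = -32·1 + ½·-4·1² = -34 cm; v ends -36 cm/s.
6–8 s: v starts -36 cm/s; Δx = -36·2 + ½·-11·2² = -94 cm; v ends -58 cm/s.
x(8) = -2 + Σ Δx = -205 cm.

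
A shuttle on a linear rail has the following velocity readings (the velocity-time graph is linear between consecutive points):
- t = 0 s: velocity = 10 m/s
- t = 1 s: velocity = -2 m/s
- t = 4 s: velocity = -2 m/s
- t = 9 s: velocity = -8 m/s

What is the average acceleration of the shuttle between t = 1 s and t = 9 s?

Average acceleration = Δv/Δt = (-8 − -2)/(9 − 1) = -0.75 m/s².

-0.75 m/s²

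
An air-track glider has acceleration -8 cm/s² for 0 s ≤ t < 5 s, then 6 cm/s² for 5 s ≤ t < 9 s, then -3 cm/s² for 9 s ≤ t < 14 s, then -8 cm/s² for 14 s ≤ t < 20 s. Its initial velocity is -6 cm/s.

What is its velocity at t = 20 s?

Δv equals the area under the a-t graph; then v = v₀ + Δv.
0–5 s: -8 × 5 = -40 cm/s
5–9 s: 6 × 4 = 24 cm/s
9–14 s: -3 × 5 = -15 cm/s
14–20 s: -8 × 6 = -48 cm/s
Δv = -79 cm/s, so v(20) = -6 + (-79) = -85 cm/s.

-85 cm/s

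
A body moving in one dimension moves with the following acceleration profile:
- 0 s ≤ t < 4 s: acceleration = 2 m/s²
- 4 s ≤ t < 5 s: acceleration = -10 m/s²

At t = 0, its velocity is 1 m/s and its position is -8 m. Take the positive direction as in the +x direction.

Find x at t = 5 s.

On each constant-a segment, Δv = aΔt and Δx = v₀Δt + ½aΔt²; chain segment to segment.
0–4 s: v starts 1 m/s; Δx = 1·4 + ½·2·4² = 20 m; v ends 9 m/s.
4–5 s: v starts 9 m/s; Δx = 9·1 + ½·-10·1² = 4 m; v ends -1 m/s.
x(5) = -8 + Σ Δx = 16 m.

16 m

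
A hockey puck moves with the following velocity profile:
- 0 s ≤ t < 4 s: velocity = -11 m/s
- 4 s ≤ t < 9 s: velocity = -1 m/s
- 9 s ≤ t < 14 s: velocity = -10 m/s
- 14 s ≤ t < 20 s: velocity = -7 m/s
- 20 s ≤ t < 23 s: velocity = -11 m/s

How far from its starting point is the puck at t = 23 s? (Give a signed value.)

Net displacement equals the area under the velocity-time graph (areas below the axis count negative).
0–4 s: -11 × 4 = -44 m
4–9 s: -1 × 5 = -5 m
9–14 s: -10 × 5 = -50 m
14–20 s: -7 × 6 = -42 m
20–23 s: -11 × 3 = -33 m
Net displacement = -174 m

-174 m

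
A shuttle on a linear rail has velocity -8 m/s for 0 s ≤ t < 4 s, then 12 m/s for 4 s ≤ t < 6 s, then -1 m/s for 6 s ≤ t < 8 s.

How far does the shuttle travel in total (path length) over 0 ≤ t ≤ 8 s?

58 m

Distance (not displacement) is the total path length: add the absolute areas under v-t.
0–4 s: |-8| × 4 = 32 m
4–6 s: |12| × 2 = 24 m
6–8 s: |-1| × 2 = 2 m
Total distance = 58 m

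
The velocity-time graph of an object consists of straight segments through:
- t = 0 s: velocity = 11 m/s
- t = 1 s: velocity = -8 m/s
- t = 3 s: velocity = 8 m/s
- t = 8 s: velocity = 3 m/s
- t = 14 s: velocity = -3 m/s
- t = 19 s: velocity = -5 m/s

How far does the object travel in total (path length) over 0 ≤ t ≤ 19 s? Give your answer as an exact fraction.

1318/19 m

Total distance travelled is ∫|v| dt — sum the magnitudes of each area piece.
0–1 s: v = 0 at t = 11/19 s; triangle areas 121/38 + 32/19 = 185/38 m
1–3 s: v = 0 at t = 2 s; triangle areas 4 + 4 = 8 m
3–8 s: |½(8 + 3)(5)| = 27.5 m
8–14 s: v = 0 at t = 11 s; triangle areas 4.5 + 4.5 = 9 m
14–19 s: |½(-3 + -5)(5)| = 20 m
Total distance = 1318/19 m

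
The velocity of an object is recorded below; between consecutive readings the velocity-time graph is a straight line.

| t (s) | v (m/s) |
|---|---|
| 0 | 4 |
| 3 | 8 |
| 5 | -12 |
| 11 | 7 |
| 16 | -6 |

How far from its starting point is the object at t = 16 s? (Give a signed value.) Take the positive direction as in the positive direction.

Net displacement equals the area under the velocity-time graph (areas below the axis count negative).
0–3 s: ½(4 + 8)(3) = 18 m
3–5 s: ½(8 + -12)(2) = -4 m
5–11 s: ½(-12 + 7)(6) = -15 m
11–16 s: ½(7 + -6)(5) = 2.5 m
Net displacement = 1.5 m

1.5 m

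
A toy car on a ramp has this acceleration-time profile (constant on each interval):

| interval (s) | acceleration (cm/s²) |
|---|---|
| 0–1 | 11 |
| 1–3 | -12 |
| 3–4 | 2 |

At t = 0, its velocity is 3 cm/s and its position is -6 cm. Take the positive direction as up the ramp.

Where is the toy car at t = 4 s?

-2.5 cm

On each constant-a segment, Δv = aΔt and Δx = v₀Δt + ½aΔt²; chain segment to segment.
0–1 s: v starts 3 cm/s; Δx = 3·1 + ½·11·1² = 8.5 cm; v ends 14 cm/s.
1–3 s: v starts 14 cm/s; Δx = 14·2 + ½·-12·2² = 4 cm; v ends -10 cm/s.
3–4 s: v starts -10 cm/s; Δx = -10·1 + ½·2·1² = -9 cm; v ends -8 cm/s.
x(4) = -6 + Σ Δx = -2.5 cm.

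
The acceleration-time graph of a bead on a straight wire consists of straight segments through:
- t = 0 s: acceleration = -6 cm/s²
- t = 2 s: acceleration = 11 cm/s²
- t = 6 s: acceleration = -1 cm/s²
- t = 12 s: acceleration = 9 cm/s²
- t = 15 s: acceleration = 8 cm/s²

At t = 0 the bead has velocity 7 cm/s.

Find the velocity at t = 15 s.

81.5 cm/s

Δv equals the area under the a-t graph; then v = v₀ + Δv.
0–2 s: ½(-6 + 11)(2) = 5 cm/s
2–6 s: ½(11 + -1)(4) = 20 cm/s
6–12 s: ½(-1 + 9)(6) = 24 cm/s
12–15 s: ½(9 + 8)(3) = 25.5 cm/s
Δv = 74.5 cm/s, so v(15) = 7 + (74.5) = 81.5 cm/s.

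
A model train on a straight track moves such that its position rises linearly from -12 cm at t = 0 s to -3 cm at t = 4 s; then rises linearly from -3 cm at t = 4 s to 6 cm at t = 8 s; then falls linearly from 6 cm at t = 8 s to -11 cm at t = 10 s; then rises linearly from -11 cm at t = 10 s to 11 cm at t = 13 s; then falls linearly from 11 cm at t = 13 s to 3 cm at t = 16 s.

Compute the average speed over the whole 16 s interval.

4.0625 cm/s

Average speed = (total path length)/(elapsed time); on a piecewise-linear x-t graph the path length is Σ|Δx|.
0–4 s: |Δx| = |-3 − -12| = 9 cm
4–8 s: |Δx| = |6 − -3| = 9 cm
8–10 s: |Δx| = |-11 − 6| = 17 cm
10–13 s: |Δx| = |11 − -11| = 22 cm
13–16 s: |Δx| = |3 − 11| = 8 cm
Total path = 65 cm; average speed = 65/16 = 4.0625 cm/s.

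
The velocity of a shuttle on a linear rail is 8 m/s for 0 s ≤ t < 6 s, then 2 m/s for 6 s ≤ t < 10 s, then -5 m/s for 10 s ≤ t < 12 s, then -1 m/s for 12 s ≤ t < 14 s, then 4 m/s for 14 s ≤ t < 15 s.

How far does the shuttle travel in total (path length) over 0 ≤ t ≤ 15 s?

Total distance travelled is ∫|v| dt — sum the magnitudes of each area piece.
0–6 s: |8| × 6 = 48 m
6–10 s: |2| × 4 = 8 m
10–12 s: |-5| × 2 = 10 m
12–14 s: |-1| × 2 = 2 m
14–15 s: |4| × 1 = 4 m
Total distance = 72 m

72 m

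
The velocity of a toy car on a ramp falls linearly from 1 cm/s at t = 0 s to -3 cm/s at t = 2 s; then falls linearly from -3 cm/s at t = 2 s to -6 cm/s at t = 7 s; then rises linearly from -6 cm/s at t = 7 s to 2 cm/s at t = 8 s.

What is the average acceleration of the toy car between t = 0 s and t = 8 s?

Average acceleration = Δv/Δt = (2 − 1)/(8 − 0) = 0.125 cm/s².

0.125 cm/s²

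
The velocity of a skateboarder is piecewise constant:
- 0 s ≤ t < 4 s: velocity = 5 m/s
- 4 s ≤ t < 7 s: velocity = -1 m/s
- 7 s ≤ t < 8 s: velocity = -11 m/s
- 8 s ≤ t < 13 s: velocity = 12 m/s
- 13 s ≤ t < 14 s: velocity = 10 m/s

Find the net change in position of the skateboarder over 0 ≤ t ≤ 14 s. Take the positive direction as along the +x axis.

76 m

Net displacement equals the area under the velocity-time graph (areas below the axis count negative).
0–4 s: 5 × 4 = 20 m
4–7 s: -1 × 3 = -3 m
7–8 s: -11 × 1 = -11 m
8–13 s: 12 × 5 = 60 m
13–14 s: 10 × 1 = 10 m
Net displacement = 76 m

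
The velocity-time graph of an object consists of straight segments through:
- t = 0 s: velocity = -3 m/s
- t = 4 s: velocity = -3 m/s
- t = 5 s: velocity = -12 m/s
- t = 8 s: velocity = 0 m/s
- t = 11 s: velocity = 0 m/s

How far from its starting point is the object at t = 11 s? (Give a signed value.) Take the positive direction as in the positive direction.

Displacement is the signed area under the v-t curve.
0–4 s: -3 × 4 = -12 m
4–5 s: ½(-3 + -12)(1) = -7.5 m
5–8 s: ½(-12 + 0)(3) = -18 m
8–11 s: 0 × 3 = 0 m
Net displacement = -37.5 m

-37.5 m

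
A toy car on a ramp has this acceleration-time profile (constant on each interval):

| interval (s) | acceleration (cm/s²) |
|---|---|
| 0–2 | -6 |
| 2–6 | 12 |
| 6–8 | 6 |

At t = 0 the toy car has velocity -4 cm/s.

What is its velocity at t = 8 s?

44 cm/s

Δv equals the area under the a-t graph; then v = v₀ + Δv.
0–2 s: -6 × 2 = -12 cm/s
2–6 s: 12 × 4 = 48 cm/s
6–8 s: 6 × 2 = 12 cm/s
Δv = 48 cm/s, so v(8) = -4 + (48) = 44 cm/s.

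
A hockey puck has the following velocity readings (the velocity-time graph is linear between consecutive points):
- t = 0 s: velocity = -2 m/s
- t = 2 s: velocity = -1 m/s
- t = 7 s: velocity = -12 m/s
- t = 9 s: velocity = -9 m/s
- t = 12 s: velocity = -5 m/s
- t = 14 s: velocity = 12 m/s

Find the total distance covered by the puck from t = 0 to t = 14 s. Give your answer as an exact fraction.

Total distance travelled is ∫|v| dt — sum the magnitudes of each area piece.
0–2 s: |½(-2 + -1)(2)| = 3 m
2–7 s: |½(-1 + -12)(5)| = 32.5 m
7–9 s: |½(-12 + -9)(2)| = 21 m
9–12 s: |½(-9 + -5)(3)| = 21 m
12–14 s: v = 0 at t = 214/17 s; triangle areas 25/17 + 144/17 = 169/17 m
Total distance = 2973/34 m

2973/34 m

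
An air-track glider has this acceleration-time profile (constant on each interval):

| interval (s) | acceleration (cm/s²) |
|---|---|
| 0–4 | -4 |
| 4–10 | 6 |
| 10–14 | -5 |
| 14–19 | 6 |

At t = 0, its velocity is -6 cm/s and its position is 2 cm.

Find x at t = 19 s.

On each constant-a segment, Δv = aΔt and Δx = v₀Δt + ½aΔt²; chain segment to segment.
0–4 s: v starts -6 cm/s; Δx = -6·4 + ½·-4·4² = -56 cm; v ends -22 cm/s.
4–10 s: v starts -22 cm/s; Δx = -22·6 + ½·6·6² = -24 cm; v ends 14 cm/s.
10–14 s: v starts 14 cm/s; Δx = 14·4 + ½·-5·4² = 16 cm; v ends -6 cm/s.
14–19 s: v starts -6 cm/s; Δx = -6·5 + ½·6·5² = 45 cm; v ends 24 cm/s.
x(19) = 2 + Σ Δx = -17 cm.

-17 cm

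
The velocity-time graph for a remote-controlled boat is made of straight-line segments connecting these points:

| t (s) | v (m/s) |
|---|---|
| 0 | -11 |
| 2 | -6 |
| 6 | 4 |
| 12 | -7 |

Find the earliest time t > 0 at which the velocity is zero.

t = 4.4 s

v changes sign on 2–6 s (from -6 to 4); the graph is linear there, so v = 0 at t = 2 + (6)·(6 − 2)/(4 − -6) = 4.4 s.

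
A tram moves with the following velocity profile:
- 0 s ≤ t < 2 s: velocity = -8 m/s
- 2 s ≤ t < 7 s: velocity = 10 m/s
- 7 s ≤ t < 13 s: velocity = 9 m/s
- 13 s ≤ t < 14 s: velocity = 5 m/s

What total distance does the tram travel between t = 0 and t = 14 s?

Total distance travelled is ∫|v| dt — sum the magnitudes of each area piece.
0–2 s: |-8| × 2 = 16 m
2–7 s: |10| × 5 = 50 m
7–13 s: |9| × 6 = 54 m
13–14 s: |5| × 1 = 5 m
Total distance = 125 m

125 m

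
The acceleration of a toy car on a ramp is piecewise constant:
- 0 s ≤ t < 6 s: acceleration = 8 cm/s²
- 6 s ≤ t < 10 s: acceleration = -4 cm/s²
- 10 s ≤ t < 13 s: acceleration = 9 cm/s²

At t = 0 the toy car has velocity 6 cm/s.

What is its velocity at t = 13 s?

65 cm/s

Δv equals the area under the a-t graph; then v = v₀ + Δv.
0–6 s: 8 × 6 = 48 cm/s
6–10 s: -4 × 4 = -16 cm/s
10–13 s: 9 × 3 = 27 cm/s
Δv = 59 cm/s, so v(13) = 6 + (59) = 65 cm/s.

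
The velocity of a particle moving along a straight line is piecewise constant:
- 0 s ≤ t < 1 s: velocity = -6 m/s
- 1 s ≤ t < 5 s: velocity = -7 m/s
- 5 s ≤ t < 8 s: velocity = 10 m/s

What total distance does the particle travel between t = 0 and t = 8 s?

Distance (not displacement) is the total path length: add the absolute areas under v-t.
0–1 s: |-6| × 1 = 6 m
1–5 s: |-7| × 4 = 28 m
5–8 s: |10| × 3 = 30 m
Total distance = 64 m

64 m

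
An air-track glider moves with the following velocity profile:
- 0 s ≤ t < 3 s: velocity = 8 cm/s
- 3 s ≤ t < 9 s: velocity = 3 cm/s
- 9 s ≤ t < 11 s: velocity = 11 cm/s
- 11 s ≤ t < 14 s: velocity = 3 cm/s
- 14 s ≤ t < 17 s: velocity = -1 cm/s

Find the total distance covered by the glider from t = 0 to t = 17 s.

76 cm

Distance (not displacement) is the total path length: add the absolute areas under v-t.
0–3 s: |8| × 3 = 24 cm
3–9 s: |3| × 6 = 18 cm
9–11 s: |11| × 2 = 22 cm
11–14 s: |3| × 3 = 9 cm
14–17 s: |-1| × 3 = 3 cm
Total distance = 76 cm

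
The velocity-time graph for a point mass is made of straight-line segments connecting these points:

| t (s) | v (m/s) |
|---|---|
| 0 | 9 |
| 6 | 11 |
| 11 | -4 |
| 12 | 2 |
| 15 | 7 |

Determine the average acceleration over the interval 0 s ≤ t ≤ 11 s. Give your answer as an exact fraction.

-13/11 m/s²

Average acceleration = Δv/Δt = (-4 − 9)/(11 − 0) = -13/11 m/s².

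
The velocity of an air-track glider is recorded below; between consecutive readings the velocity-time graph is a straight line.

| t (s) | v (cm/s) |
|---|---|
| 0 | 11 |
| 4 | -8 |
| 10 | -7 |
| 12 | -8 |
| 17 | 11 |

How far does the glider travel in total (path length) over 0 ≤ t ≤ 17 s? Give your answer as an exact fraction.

Distance (not displacement) is the total path length: add the absolute areas under v-t.
0–4 s: v = 0 at t = 44/19 s; triangle areas 242/19 + 128/19 = 370/19 cm
4–10 s: |½(-8 + -7)(6)| = 45 cm
10–12 s: |½(-7 + -8)(2)| = 15 cm
12–17 s: v = 0 at t = 268/19 s; triangle areas 160/19 + 605/38 = 925/38 cm
Total distance = 3945/38 cm

3945/38 cm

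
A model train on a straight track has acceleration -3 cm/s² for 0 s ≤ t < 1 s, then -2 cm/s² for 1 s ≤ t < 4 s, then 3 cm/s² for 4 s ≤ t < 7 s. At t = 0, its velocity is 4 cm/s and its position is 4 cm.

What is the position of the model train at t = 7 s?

-1 cm

On each constant-a segment, Δv = aΔt and Δx = v₀Δt + ½aΔt²; chain segment to segment.
0–1 s: v starts 4 cm/s; Δx = 4·1 + ½·-3·1² = 2.5 cm; v ends 1 cm/s.
1–4 s: v starts 1 cm/s; Δx = 1·3 + ½·-2·3² = -6 cm; v ends -5 cm/s.
4–7 s: v starts -5 cm/s; Δx = -5·3 + ½·3·3² = -1.5 cm; v ends 4 cm/s.
x(7) = 4 + Σ Δx = -1 cm.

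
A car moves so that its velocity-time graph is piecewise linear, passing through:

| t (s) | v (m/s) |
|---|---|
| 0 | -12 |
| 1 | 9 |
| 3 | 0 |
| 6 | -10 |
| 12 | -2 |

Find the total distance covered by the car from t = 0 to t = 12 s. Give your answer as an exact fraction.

Total distance travelled is ∫|v| dt — sum the magnitudes of each area piece.
0–1 s: v = 0 at t = 4/7 s; triangle areas 24/7 + 27/14 = 75/14 m
1–3 s: |½(9 + 0)(2)| = 9 m
3–6 s: |½(0 + -10)(3)| = 15 m
6–12 s: |½(-10 + -2)(6)| = 36 m
Total distance = 915/14 m

915/14 m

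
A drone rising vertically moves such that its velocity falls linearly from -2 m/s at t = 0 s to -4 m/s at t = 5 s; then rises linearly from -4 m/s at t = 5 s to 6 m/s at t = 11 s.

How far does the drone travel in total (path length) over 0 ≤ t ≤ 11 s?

30.6 m

Total distance travelled is ∫|v| dt — sum the magnitudes of each area piece.
0–5 s: |½(-2 + -4)(5)| = 15 m
5–11 s: v = 0 at t = 7.4 s; triangle areas 4.8 + 10.8 = 15.6 m
Total distance = 30.6 m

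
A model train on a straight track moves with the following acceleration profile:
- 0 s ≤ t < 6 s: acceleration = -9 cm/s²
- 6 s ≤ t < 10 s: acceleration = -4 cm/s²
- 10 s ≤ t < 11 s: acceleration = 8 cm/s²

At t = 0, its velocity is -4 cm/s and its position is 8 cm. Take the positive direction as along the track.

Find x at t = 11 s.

-512 cm

On each constant-a segment, Δv = aΔt and Δx = v₀Δt + ½aΔt²; chain segment to segment.
0–6 s: v starts -4 cm/s; Δx = -4·6 + ½·-9·6² = -186 cm; v ends -58 cm/s.
6–10 s: v starts -58 cm/s; Δx = -58·4 + ½·-4·4² = -264 cm; v ends -74 cm/s.
10–11 s: v starts -74 cm/s; Δx = -74·1 + ½·8·1² = -70 cm; v ends -66 cm/s.
x(11) = 8 + Σ Δx = -512 cm.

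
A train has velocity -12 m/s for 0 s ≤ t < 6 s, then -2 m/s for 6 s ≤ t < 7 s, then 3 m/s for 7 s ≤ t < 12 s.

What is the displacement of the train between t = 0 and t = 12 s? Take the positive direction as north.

-59 m

Net displacement equals the area under the velocity-time graph (areas below the axis count negative).
0–6 s: -12 × 6 = -72 m
6–7 s: -2 × 1 = -2 m
7–12 s: 3 × 5 = 15 m
Net displacement = -59 m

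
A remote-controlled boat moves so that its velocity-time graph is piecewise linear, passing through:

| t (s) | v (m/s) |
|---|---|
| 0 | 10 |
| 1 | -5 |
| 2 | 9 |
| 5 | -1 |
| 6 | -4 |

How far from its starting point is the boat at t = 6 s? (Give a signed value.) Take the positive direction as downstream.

Net displacement equals the area under the velocity-time graph (areas below the axis count negative).
0–1 s: ½(10 + -5)(1) = 2.5 m
1–2 s: ½(-5 + 9)(1) = 2 m
2–5 s: ½(9 + -1)(3) = 12 m
5–6 s: ½(-1 + -4)(1) = -2.5 m
Net displacement = 14 m

14 m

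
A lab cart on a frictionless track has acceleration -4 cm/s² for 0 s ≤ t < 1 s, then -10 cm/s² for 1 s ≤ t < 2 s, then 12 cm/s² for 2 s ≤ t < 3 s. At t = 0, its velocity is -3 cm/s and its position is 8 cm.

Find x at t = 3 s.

-20 cm

On each constant-a segment, Δv = aΔt and Δx = v₀Δt + ½aΔt²; chain segment to segment.
0–1 s: v starts -3 cm/s; Δx = -3·1 + ½·-4·1² = -5 cm; v ends -7 cm/s.
1–2 s: v starts -7 cm/s; Δx = -7·1 + ½·-10·1² = -12 cm; v ends -17 cm/s.
2–3 s: v starts -17 cm/s; Δx = -17·1 + ½·12·1² = -11 cm; v ends -5 cm/s.
x(3) = 8 + Σ Δx = -20 cm.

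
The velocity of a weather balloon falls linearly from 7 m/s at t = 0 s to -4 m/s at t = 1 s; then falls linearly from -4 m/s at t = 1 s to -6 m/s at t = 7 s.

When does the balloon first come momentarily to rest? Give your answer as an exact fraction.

v changes sign on 0–1 s (from 7 to -4); the graph is linear there, so v = 0 at t = 0 + (-7)·(1 − 0)/(-4 − 7) = 7/11 s.

t = 7/11 s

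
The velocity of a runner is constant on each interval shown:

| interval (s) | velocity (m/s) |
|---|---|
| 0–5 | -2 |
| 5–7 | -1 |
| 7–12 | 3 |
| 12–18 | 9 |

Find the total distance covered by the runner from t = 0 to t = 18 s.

81 m

Total distance travelled is ∫|v| dt — sum the magnitudes of each area piece.
0–5 s: |-2| × 5 = 10 m
5–7 s: |-1| × 2 = 2 m
7–12 s: |3| × 5 = 15 m
12–18 s: |9| × 6 = 54 m
Total distance = 81 m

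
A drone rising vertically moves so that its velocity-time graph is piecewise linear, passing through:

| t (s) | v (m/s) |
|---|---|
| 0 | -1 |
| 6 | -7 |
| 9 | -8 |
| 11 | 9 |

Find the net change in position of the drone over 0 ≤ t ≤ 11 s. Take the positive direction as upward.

-45.5 m

Displacement is the signed area under the v-t curve.
0–6 s: ½(-1 + -7)(6) = -24 m
6–9 s: ½(-7 + -8)(3) = -22.5 m
9–11 s: ½(-8 + 9)(2) = 1 m
Net displacement = -45.5 m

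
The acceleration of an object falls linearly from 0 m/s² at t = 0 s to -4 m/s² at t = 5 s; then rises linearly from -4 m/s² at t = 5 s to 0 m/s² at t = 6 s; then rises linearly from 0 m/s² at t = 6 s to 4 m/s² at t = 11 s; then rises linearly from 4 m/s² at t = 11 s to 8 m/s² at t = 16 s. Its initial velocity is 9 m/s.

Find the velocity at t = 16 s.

Δv equals the area under the a-t graph; then v = v₀ + Δv.
0–5 s: ½(0 + -4)(5) = -10 m/s
5–6 s: ½(-4 + 0)(1) = -2 m/s
6–11 s: ½(0 + 4)(5) = 10 m/s
11–16 s: ½(4 + 8)(5) = 30 m/s
Δv = 28 m/s, so v(16) = 9 + (28) = 37 m/s.

37 m/s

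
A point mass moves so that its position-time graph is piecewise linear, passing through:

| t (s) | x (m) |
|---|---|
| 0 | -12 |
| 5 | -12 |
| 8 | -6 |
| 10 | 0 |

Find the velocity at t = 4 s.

0 m/s

Velocity is the slope of the x-t graph on 0–5 s: (-12 − -12)/(5 − 0) = 0 m/s.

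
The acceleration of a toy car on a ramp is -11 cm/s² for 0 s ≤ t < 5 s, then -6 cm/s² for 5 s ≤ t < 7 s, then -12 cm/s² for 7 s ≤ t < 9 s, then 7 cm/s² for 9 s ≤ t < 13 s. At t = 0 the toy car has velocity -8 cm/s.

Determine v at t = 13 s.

Δv equals the area under the a-t graph; then v = v₀ + Δv.
0–5 s: -11 × 5 = -55 cm/s
5–7 s: -6 × 2 = -12 cm/s
7–9 s: -12 × 2 = -24 cm/s
9–13 s: 7 × 4 = 28 cm/s
Δv = -63 cm/s, so v(13) = -8 + (-63) = -71 cm/s.

-71 cm/s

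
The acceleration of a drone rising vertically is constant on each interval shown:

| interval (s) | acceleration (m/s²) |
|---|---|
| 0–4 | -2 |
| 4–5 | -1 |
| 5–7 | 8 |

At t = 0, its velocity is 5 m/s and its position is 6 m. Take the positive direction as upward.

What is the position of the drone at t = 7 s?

On each constant-a segment, Δv = aΔt and Δx = v₀Δt + ½aΔt²; chain segment to segment.
0–4 s: v starts 5 m/s; Δx = 5·4 + ½·-2·4² = 4 m; v ends -3 m/s.
4–5 s: v starts -3 m/s; Δx = -3·1 + ½·-1·1² = -3.5 m; v ends -4 m/s.
5–7 s: v starts -4 m/s; Δx = -4·2 + ½·8·2² = 8 m; v ends 12 m/s.
x(7) = 6 + Σ Δx = 14.5 m.

14.5 m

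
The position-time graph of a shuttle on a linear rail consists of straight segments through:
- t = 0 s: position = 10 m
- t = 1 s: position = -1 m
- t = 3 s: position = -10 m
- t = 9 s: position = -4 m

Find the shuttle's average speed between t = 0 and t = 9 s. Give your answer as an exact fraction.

26/9 m/s

Average speed = (total path length)/(elapsed time); on a piecewise-linear x-t graph the path length is Σ|Δx|.
0–1 s: |Δx| = |-1 − 10| = 11 m
1–3 s: |Δx| = |-10 − -1| = 9 m
3–9 s: |Δx| = |-4 − -10| = 6 m
Total path = 26 m; average speed = 26/9 = 26/9 m/s.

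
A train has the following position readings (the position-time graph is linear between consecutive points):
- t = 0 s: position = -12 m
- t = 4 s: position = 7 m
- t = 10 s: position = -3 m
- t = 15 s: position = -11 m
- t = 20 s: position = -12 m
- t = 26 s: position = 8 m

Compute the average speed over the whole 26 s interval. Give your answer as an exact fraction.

29/13 m/s

Average speed = (total path length)/(elapsed time); on a piecewise-linear x-t graph the path length is Σ|Δx|.
0–4 s: |Δx| = |7 − -12| = 19 m
4–10 s: |Δx| = |-3 − 7| = 10 m
10–15 s: |Δx| = |-11 − -3| = 8 m
15–20 s: |Δx| = |-12 − -11| = 1 m
20–26 s: |Δx| = |8 − -12| = 20 m
Total path = 58 m; average speed = 58/26 = 29/13 m/s.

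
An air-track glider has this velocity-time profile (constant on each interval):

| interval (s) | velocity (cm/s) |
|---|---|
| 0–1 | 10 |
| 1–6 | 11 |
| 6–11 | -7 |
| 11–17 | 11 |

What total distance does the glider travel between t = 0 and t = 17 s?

166 cm

Distance (not displacement) is the total path length: add the absolute areas under v-t.
0–1 s: |10| × 1 = 10 cm
1–6 s: |11| × 5 = 55 cm
6–11 s: |-7| × 5 = 35 cm
11–17 s: |11| × 6 = 66 cm
Total distance = 166 cm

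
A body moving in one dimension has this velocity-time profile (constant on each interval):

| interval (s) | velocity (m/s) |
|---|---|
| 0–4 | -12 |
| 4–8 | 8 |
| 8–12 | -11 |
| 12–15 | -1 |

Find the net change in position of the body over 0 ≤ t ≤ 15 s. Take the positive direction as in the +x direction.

Displacement is the signed area under the v-t curve.
0–4 s: -12 × 4 = -48 m
4–8 s: 8 × 4 = 32 m
8–12 s: -11 × 4 = -44 m
12–15 s: -1 × 3 = -3 m
Net displacement = -63 m

-63 m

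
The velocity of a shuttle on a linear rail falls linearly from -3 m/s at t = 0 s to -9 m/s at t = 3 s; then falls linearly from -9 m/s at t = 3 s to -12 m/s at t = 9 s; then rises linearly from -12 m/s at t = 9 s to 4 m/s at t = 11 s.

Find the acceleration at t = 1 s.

Acceleration is the slope of the v-t graph on 0–3 s: (-9 − -3)/(3 − 0) = -2 m/s².

-2 m/s²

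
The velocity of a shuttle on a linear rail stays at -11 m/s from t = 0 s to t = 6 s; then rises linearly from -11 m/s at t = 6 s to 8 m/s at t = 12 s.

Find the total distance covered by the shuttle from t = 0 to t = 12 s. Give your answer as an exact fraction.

1809/19 m

Distance (not displacement) is the total path length: add the absolute areas under v-t.
0–6 s: |-11| × 6 = 66 m
6–12 s: v = 0 at t = 180/19 s; triangle areas 363/19 + 192/19 = 555/19 m
Total distance = 1809/19 m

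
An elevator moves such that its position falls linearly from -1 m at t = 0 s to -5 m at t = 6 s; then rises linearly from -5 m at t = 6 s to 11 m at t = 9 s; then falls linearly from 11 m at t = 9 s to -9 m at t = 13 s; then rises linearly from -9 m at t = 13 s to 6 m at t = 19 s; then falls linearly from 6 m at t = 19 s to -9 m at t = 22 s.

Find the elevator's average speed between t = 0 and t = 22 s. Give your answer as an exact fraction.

35/11 m/s

Average speed = (total path length)/(elapsed time); on a piecewise-linear x-t graph the path length is Σ|Δx|.
0–6 s: |Δx| = |-5 − -1| = 4 m
6–9 s: |Δx| = |11 − -5| = 16 m
9–13 s: |Δx| = |-9 − 11| = 20 m
13–19 s: |Δx| = |6 − -9| = 15 m
19–22 s: |Δx| = |-9 − 6| = 15 m
Total path = 70 m; average speed = 70/22 = 35/11 m/s.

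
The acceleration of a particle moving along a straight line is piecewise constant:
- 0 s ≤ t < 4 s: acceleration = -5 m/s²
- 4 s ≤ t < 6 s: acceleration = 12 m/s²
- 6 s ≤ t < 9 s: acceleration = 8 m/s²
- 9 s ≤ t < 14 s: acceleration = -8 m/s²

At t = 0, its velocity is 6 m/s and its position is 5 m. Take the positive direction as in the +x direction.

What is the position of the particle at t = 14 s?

On each constant-a segment, Δv = aΔt and Δx = v₀Δt + ½aΔt²; chain segment to segment.
0–4 s: v starts 6 m/s; Δx = 6·4 + ½·-5·4² = -16 m; v ends -14 m/s.
4–6 s: v starts -14 m/s; Δx = -14·2 + ½·12·2² = -4 m; v ends 10 m/s.
6–9 s: v starts 10 m/s; Δx = 10·3 + ½·8·3² = 66 m; v ends 34 m/s.
9–14 s: v starts 34 m/s; Δx = 34·5 + ½·-8·5² = 70 m; v ends -6 m/s.
x(14) = 5 + Σ Δx = 121 m.

121 m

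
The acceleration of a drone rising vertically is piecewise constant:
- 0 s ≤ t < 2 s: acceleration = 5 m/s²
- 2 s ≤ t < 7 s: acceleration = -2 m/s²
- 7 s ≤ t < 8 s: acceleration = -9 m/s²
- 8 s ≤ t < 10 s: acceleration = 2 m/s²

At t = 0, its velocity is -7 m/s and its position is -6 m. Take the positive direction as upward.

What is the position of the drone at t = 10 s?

On each constant-a segment, Δv = aΔt and Δx = v₀Δt + ½aΔt²; chain segment to segment.
0–2 s: v starts -7 m/s; Δx = -7·2 + ½·5·2² = -4 m; v ends 3 m/s.
2–7 s: v starts 3 m/s; Δx = 3·5 + ½·-2·5² = -10 m; v ends -7 m/s.
7–8 s: v starts -7 m/s; Δx = -7·1 + ½·-9·1² = -11.5 m; v ends -16 m/s.
8–10 s: v starts -16 m/s; Δx = -16·2 + ½·2·2² = -28 m; v ends -12 m/s.
x(10) = -6 + Σ Δx = -59.5 m.

-59.5 m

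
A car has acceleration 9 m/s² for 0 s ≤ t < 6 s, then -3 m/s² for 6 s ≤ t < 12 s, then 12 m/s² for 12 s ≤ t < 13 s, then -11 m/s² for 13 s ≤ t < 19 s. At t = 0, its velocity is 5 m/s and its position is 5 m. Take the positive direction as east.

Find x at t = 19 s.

On each constant-a segment, Δv = aΔt and Δx = v₀Δt + ½aΔt²; chain segment to segment.
0–6 s: v starts 5 m/s; Δx = 5·6 + ½·9·6² = 192 m; v ends 59 m/s.
6–12 s: v starts 59 m/s; Δx = 59·6 + ½·-3·6² = 300 m; v ends 41 m/s.
12–13 s: v starts 41 m/s; Δx = 41·1 + ½·12·1² = 47 m; v ends 53 m/s.
13–19 s: v starts 53 m/s; Δx = 53·6 + ½·-11·6² = 120 m; v ends -13 m/s.
x(19) = 5 + Σ Δx = 664 m.

664 m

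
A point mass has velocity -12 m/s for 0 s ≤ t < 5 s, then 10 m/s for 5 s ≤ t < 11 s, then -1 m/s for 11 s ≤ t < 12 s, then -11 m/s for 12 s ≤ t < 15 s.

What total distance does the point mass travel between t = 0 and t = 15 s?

154 m

Distance (not displacement) is the total path length: add the absolute areas under v-t.
0–5 s: |-12| × 5 = 60 m
5–11 s: |10| × 6 = 60 m
11–12 s: |-1| × 1 = 1 m
12–15 s: |-11| × 3 = 33 m
Total distance = 154 m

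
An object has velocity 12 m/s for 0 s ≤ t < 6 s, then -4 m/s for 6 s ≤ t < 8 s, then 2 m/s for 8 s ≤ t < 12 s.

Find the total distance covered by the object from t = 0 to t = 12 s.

88 m

Total distance travelled is ∫|v| dt — sum the magnitudes of each area piece.
0–6 s: |12| × 6 = 72 m
6–8 s: |-4| × 2 = 8 m
8–12 s: |2| × 4 = 8 m
Total distance = 88 m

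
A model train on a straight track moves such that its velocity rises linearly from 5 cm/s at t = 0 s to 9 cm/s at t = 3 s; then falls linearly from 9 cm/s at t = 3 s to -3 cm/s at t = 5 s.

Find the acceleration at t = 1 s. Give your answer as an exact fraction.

Acceleration is the slope of the v-t graph on 0–3 s: (9 − 5)/(3 − 0) = 4/3 cm/s².

4/3 cm/s²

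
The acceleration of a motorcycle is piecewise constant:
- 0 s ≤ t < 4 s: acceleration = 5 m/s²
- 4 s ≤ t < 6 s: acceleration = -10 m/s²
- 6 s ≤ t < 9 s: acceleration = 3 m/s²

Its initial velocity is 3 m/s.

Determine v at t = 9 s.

Δv equals the area under the a-t graph; then v = v₀ + Δv.
0–4 s: 5 × 4 = 20 m/s
4–6 s: -10 × 2 = -20 m/s
6–9 s: 3 × 3 = 9 m/s
Δv = 9 m/s, so v(9) = 3 + (9) = 12 m/s.

12 m/s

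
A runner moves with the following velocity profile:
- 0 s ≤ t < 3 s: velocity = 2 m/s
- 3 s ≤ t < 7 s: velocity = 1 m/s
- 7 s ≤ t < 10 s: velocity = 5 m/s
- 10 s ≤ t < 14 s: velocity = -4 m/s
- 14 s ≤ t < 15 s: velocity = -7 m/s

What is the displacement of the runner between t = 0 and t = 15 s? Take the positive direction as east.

Displacement is the signed area under the v-t curve.
0–3 s: 2 × 3 = 6 m
3–7 s: 1 × 4 = 4 m
7–10 s: 5 × 3 = 15 m
10–14 s: -4 × 4 = -16 m
14–15 s: -7 × 1 = -7 m
Net displacement = 2 m

2 m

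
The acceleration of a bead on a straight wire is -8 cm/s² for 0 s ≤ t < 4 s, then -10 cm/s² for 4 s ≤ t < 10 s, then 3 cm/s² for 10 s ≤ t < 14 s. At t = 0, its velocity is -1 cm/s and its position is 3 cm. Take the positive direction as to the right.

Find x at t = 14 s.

-791 cm

On each constant-a segment, Δv = aΔt and Δx = v₀Δt + ½aΔt²; chain segment to segment.
0–4 s: v starts -1 cm/s; Δx = -1·4 + ½·-8·4² = -68 cm; v ends -33 cm/s.
4–10 s: v starts -33 cm/s; Δx = -33·6 + ½·-10·6² = -378 cm; v ends -93 cm/s.
10–14 s: v starts -93 cm/s; Δx = -93·4 + ½·3·4² = -348 cm; v ends -81 cm/s.
x(14) = 3 + Σ Δx = -791 cm.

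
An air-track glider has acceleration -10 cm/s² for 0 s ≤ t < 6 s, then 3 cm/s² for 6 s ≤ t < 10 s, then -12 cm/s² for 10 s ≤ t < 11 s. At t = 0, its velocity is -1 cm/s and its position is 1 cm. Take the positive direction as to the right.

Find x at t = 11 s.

-460 cm

On each constant-a segment, Δv = aΔt and Δx = v₀Δt + ½aΔt²; chain segment to segment.
0–6 s: v starts -1 cm/s; Δx = -1·6 + ½·-10·6² = -186 cm; v ends -61 cm/s.
6–10 s: v starts -61 cm/s; Δx = -61·4 + ½·3·4² = -220 cm; v ends -49 cm/s.
10–11 s: v starts -49 cm/s; Δx = -49·1 + ½·-12·1² = -55 cm; v ends -61 cm/s.
x(11) = 1 + Σ Δx = -460 cm.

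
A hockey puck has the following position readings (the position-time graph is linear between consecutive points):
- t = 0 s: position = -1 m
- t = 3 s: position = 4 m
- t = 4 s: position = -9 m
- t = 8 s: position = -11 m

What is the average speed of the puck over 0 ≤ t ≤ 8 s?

Average speed = (total path length)/(elapsed time); on a piecewise-linear x-t graph the path length is Σ|Δx|.
0–3 s: |Δx| = |4 − -1| = 5 m
3–4 s: |Δx| = |-9 − 4| = 13 m
4–8 s: |Δx| = |-11 − -9| = 2 m
Total path = 20 m; average speed = 20/8 = 2.5 m/s.

2.5 m/s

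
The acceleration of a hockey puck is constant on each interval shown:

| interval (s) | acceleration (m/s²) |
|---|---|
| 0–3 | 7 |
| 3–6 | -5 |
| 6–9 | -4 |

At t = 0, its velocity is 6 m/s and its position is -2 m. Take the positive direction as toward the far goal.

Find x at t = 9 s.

On each constant-a segment, Δv = aΔt and Δx = v₀Δt + ½aΔt²; chain segment to segment.
0–3 s: v starts 6 m/s; Δx = 6·3 + ½·7·3² = 49.5 m; v ends 27 m/s.
3–6 s: v starts 27 m/s; Δx = 27·3 + ½·-5·3² = 58.5 m; v ends 12 m/s.
6–9 s: v starts 12 m/s; Δx = 12·3 + ½·-4·3² = 18 m; v ends 0 m/s.
x(9) = -2 + Σ Δx = 124 m.

124 m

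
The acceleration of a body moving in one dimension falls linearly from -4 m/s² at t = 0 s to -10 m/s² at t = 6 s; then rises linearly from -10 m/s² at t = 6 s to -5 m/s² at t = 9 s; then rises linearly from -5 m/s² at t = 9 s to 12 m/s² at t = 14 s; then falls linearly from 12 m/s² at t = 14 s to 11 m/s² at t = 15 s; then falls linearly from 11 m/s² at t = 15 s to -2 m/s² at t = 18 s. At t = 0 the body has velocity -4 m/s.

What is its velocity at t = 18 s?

Δv equals the area under the a-t graph; then v = v₀ + Δv.
0–6 s: ½(-4 + -10)(6) = -42 m/s
6–9 s: ½(-10 + -5)(3) = -22.5 m/s
9–14 s: ½(-5 + 12)(5) = 17.5 m/s
14–15 s: ½(12 + 11)(1) = 11.5 m/s
15–18 s: ½(11 + -2)(3) = 13.5 m/s
Δv = -22 m/s, so v(18) = -4 + (-22) = -26 m/s.

-26 m/s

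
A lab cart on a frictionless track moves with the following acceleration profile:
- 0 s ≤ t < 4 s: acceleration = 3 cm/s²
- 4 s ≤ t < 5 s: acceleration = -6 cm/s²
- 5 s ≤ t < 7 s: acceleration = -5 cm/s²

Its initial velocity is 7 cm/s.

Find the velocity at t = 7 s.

Δv equals the area under the a-t graph; then v = v₀ + Δv.
0–4 s: 3 × 4 = 12 cm/s
4–5 s: -6 × 1 = -6 cm/s
5–7 s: -5 × 2 = -10 cm/s
Δv = -4 cm/s, so v(7) = 7 + (-4) = 3 cm/s.

3 cm/s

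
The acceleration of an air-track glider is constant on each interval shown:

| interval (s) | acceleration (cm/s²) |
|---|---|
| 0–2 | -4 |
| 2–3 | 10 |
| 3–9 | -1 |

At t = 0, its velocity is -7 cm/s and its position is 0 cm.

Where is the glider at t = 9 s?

On each constant-a segment, Δv = aΔt and Δx = v₀Δt + ½aΔt²; chain segment to segment.
0–2 s: v starts -7 cm/s; Δx = -7·2 + ½·-4·2² = -22 cm; v ends -15 cm/s.
2–3 s: v starts -15 cm/s; Δx = -15·1 + ½·10·1² = -10 cm; v ends -5 cm/s.
3–9 s: v starts -5 cm/s; Δx = -5·6 + ½·-1·6² = -48 cm; v ends -11 cm/s.
x(9) = 0 + Σ Δx = -80 cm.

-80 cm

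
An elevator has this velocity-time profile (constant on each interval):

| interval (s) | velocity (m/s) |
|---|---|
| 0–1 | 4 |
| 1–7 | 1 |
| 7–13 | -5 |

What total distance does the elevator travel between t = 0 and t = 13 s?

40 m

Total distance travelled is ∫|v| dt — sum the magnitudes of each area piece.
0–1 s: |4| × 1 = 4 m
1–7 s: |1| × 6 = 6 m
7–13 s: |-5| × 6 = 30 m
Total distance = 40 m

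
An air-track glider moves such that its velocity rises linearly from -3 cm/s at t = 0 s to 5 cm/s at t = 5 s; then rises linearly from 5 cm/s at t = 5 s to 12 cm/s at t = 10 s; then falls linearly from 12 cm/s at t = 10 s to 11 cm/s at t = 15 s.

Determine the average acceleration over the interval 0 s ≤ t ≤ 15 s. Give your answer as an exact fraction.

14/15 cm/s²

Average acceleration = Δv/Δt = (11 − -3)/(15 − 0) = 14/15 cm/s².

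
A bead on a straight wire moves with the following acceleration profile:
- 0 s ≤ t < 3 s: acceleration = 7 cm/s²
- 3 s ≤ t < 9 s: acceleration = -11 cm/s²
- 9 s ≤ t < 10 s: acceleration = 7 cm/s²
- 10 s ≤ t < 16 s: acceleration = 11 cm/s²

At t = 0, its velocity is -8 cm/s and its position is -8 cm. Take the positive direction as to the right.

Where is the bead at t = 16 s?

-248 cm

On each constant-a segment, Δv = aΔt and Δx = v₀Δt + ½aΔt²; chain segment to segment.
0–3 s: v starts -8 cm/s; Δx = -8·3 + ½·7·3² = 7.5 cm; v ends 13 cm/s.
3–9 s: v starts 13 cm/s; Δx = 13·6 + ½·-11·6² = -120 cm; v ends -53 cm/s.
9–10 s: v starts -53 cm/s; Δx = -53·1 + ½·7·1² = -49.5 cm; v ends -46 cm/s.
10–16 s: v starts -46 cm/s; Δx = -46·6 + ½·11·6² = -78 cm; v ends 20 cm/s.
x(16) = -8 + Σ Δx = -248 cm.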